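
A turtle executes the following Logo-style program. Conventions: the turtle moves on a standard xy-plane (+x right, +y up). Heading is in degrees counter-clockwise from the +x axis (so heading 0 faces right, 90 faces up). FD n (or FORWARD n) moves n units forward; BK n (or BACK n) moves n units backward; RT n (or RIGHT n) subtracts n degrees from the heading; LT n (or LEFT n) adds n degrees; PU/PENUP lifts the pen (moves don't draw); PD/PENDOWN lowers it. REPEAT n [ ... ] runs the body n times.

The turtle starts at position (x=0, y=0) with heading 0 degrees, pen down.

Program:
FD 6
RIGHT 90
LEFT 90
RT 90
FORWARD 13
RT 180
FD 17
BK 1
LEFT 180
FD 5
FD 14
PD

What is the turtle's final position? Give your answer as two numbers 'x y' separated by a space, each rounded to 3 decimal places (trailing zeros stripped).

Answer: 6 -16

Derivation:
Executing turtle program step by step:
Start: pos=(0,0), heading=0, pen down
FD 6: (0,0) -> (6,0) [heading=0, draw]
RT 90: heading 0 -> 270
LT 90: heading 270 -> 0
RT 90: heading 0 -> 270
FD 13: (6,0) -> (6,-13) [heading=270, draw]
RT 180: heading 270 -> 90
FD 17: (6,-13) -> (6,4) [heading=90, draw]
BK 1: (6,4) -> (6,3) [heading=90, draw]
LT 180: heading 90 -> 270
FD 5: (6,3) -> (6,-2) [heading=270, draw]
FD 14: (6,-2) -> (6,-16) [heading=270, draw]
PD: pen down
Final: pos=(6,-16), heading=270, 6 segment(s) drawn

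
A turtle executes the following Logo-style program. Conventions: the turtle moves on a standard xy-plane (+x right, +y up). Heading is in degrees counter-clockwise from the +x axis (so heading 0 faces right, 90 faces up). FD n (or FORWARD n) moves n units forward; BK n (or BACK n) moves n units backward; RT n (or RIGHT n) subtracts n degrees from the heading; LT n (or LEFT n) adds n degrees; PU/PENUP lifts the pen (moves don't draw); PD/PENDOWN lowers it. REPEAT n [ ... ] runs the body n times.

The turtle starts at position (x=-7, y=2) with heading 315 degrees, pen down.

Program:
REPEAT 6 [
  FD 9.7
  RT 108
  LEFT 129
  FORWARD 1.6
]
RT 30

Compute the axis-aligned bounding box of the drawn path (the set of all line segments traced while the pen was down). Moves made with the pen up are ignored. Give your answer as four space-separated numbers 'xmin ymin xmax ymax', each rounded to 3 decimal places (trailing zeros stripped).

Executing turtle program step by step:
Start: pos=(-7,2), heading=315, pen down
REPEAT 6 [
  -- iteration 1/6 --
  FD 9.7: (-7,2) -> (-0.141,-4.859) [heading=315, draw]
  RT 108: heading 315 -> 207
  LT 129: heading 207 -> 336
  FD 1.6: (-0.141,-4.859) -> (1.321,-5.51) [heading=336, draw]
  -- iteration 2/6 --
  FD 9.7: (1.321,-5.51) -> (10.182,-9.455) [heading=336, draw]
  RT 108: heading 336 -> 228
  LT 129: heading 228 -> 357
  FD 1.6: (10.182,-9.455) -> (11.78,-9.539) [heading=357, draw]
  -- iteration 3/6 --
  FD 9.7: (11.78,-9.539) -> (21.467,-10.046) [heading=357, draw]
  RT 108: heading 357 -> 249
  LT 129: heading 249 -> 18
  FD 1.6: (21.467,-10.046) -> (22.988,-9.552) [heading=18, draw]
  -- iteration 4/6 --
  FD 9.7: (22.988,-9.552) -> (32.213,-6.555) [heading=18, draw]
  RT 108: heading 18 -> 270
  LT 129: heading 270 -> 39
  FD 1.6: (32.213,-6.555) -> (33.457,-5.548) [heading=39, draw]
  -- iteration 5/6 --
  FD 9.7: (33.457,-5.548) -> (40.995,0.557) [heading=39, draw]
  RT 108: heading 39 -> 291
  LT 129: heading 291 -> 60
  FD 1.6: (40.995,0.557) -> (41.795,1.942) [heading=60, draw]
  -- iteration 6/6 --
  FD 9.7: (41.795,1.942) -> (46.645,10.343) [heading=60, draw]
  RT 108: heading 60 -> 312
  LT 129: heading 312 -> 81
  FD 1.6: (46.645,10.343) -> (46.895,11.923) [heading=81, draw]
]
RT 30: heading 81 -> 51
Final: pos=(46.895,11.923), heading=51, 12 segment(s) drawn

Segment endpoints: x in {-7, -0.141, 1.321, 10.182, 11.78, 21.467, 22.988, 32.213, 33.457, 40.995, 41.795, 46.645, 46.895}, y in {-10.046, -9.552, -9.539, -9.455, -6.555, -5.548, -5.51, -4.859, 0.557, 1.942, 2, 10.343, 11.923}
xmin=-7, ymin=-10.046, xmax=46.895, ymax=11.923

Answer: -7 -10.046 46.895 11.923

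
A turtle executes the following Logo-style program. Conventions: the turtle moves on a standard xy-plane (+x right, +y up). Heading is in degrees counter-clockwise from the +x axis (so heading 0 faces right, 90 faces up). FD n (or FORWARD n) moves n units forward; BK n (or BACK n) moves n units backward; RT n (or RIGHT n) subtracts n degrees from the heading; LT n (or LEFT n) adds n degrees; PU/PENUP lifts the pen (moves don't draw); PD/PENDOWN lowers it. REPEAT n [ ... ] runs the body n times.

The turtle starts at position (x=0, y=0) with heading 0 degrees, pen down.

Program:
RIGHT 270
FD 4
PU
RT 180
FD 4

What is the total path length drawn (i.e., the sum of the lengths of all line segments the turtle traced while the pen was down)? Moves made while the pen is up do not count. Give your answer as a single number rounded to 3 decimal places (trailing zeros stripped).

Answer: 4

Derivation:
Executing turtle program step by step:
Start: pos=(0,0), heading=0, pen down
RT 270: heading 0 -> 90
FD 4: (0,0) -> (0,4) [heading=90, draw]
PU: pen up
RT 180: heading 90 -> 270
FD 4: (0,4) -> (0,0) [heading=270, move]
Final: pos=(0,0), heading=270, 1 segment(s) drawn

Segment lengths:
  seg 1: (0,0) -> (0,4), length = 4
Total = 4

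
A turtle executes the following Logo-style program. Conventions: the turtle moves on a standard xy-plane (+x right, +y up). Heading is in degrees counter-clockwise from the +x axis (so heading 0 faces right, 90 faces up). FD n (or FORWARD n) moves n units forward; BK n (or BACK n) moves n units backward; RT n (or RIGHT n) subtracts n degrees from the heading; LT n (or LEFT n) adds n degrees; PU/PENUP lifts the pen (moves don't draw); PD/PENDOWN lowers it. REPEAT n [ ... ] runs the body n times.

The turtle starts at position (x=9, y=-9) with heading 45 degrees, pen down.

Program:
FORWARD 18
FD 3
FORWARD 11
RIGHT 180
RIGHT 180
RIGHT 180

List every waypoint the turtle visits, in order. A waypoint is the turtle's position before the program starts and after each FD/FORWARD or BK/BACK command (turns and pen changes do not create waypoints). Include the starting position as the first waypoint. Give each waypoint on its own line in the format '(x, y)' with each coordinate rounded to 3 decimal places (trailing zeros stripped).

Answer: (9, -9)
(21.728, 3.728)
(23.849, 5.849)
(31.627, 13.627)

Derivation:
Executing turtle program step by step:
Start: pos=(9,-9), heading=45, pen down
FD 18: (9,-9) -> (21.728,3.728) [heading=45, draw]
FD 3: (21.728,3.728) -> (23.849,5.849) [heading=45, draw]
FD 11: (23.849,5.849) -> (31.627,13.627) [heading=45, draw]
RT 180: heading 45 -> 225
RT 180: heading 225 -> 45
RT 180: heading 45 -> 225
Final: pos=(31.627,13.627), heading=225, 3 segment(s) drawn
Waypoints (4 total):
(9, -9)
(21.728, 3.728)
(23.849, 5.849)
(31.627, 13.627)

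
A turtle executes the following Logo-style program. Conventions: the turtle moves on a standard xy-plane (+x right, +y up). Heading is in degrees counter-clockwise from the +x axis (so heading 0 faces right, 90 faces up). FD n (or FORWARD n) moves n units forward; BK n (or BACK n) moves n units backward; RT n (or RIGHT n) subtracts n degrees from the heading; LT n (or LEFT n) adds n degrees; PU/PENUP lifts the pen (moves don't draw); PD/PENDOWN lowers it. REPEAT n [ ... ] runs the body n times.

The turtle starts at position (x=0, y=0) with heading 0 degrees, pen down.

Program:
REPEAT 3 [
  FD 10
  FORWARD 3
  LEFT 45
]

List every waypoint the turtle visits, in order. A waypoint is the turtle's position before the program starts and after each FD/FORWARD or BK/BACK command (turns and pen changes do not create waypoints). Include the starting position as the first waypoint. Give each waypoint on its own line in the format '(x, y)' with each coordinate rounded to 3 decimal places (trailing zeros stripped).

Answer: (0, 0)
(10, 0)
(13, 0)
(20.071, 7.071)
(22.192, 9.192)
(22.192, 19.192)
(22.192, 22.192)

Derivation:
Executing turtle program step by step:
Start: pos=(0,0), heading=0, pen down
REPEAT 3 [
  -- iteration 1/3 --
  FD 10: (0,0) -> (10,0) [heading=0, draw]
  FD 3: (10,0) -> (13,0) [heading=0, draw]
  LT 45: heading 0 -> 45
  -- iteration 2/3 --
  FD 10: (13,0) -> (20.071,7.071) [heading=45, draw]
  FD 3: (20.071,7.071) -> (22.192,9.192) [heading=45, draw]
  LT 45: heading 45 -> 90
  -- iteration 3/3 --
  FD 10: (22.192,9.192) -> (22.192,19.192) [heading=90, draw]
  FD 3: (22.192,19.192) -> (22.192,22.192) [heading=90, draw]
  LT 45: heading 90 -> 135
]
Final: pos=(22.192,22.192), heading=135, 6 segment(s) drawn
Waypoints (7 total):
(0, 0)
(10, 0)
(13, 0)
(20.071, 7.071)
(22.192, 9.192)
(22.192, 19.192)
(22.192, 22.192)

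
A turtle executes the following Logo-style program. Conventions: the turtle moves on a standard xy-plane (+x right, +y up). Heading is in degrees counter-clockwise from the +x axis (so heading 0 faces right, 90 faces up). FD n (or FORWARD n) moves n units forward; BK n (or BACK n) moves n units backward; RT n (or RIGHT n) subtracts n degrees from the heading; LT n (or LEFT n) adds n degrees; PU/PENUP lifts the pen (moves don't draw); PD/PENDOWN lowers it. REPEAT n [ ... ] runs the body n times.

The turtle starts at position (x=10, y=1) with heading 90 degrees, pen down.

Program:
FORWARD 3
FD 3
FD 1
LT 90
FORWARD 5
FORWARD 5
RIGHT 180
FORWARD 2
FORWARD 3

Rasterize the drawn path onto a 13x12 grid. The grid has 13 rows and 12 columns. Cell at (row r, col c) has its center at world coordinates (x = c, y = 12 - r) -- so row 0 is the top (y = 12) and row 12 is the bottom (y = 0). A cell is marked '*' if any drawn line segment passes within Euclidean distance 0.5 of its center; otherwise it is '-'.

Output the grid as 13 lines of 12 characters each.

Segment 0: (10,1) -> (10,4)
Segment 1: (10,4) -> (10,7)
Segment 2: (10,7) -> (10,8)
Segment 3: (10,8) -> (5,8)
Segment 4: (5,8) -> (0,8)
Segment 5: (0,8) -> (2,8)
Segment 6: (2,8) -> (5,8)

Answer: ------------
------------
------------
------------
***********-
----------*-
----------*-
----------*-
----------*-
----------*-
----------*-
----------*-
------------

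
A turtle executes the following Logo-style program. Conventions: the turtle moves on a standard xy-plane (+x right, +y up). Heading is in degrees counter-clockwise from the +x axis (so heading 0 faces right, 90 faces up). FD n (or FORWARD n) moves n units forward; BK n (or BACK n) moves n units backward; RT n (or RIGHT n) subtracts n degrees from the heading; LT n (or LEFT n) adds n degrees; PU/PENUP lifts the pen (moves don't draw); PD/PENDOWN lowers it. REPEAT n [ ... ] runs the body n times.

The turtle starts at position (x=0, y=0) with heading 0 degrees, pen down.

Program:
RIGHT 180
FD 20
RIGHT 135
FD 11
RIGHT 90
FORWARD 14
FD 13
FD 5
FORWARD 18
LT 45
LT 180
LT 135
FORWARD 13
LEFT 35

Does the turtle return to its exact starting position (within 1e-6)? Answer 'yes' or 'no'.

Executing turtle program step by step:
Start: pos=(0,0), heading=0, pen down
RT 180: heading 0 -> 180
FD 20: (0,0) -> (-20,0) [heading=180, draw]
RT 135: heading 180 -> 45
FD 11: (-20,0) -> (-12.222,7.778) [heading=45, draw]
RT 90: heading 45 -> 315
FD 14: (-12.222,7.778) -> (-2.322,-2.121) [heading=315, draw]
FD 13: (-2.322,-2.121) -> (6.87,-11.314) [heading=315, draw]
FD 5: (6.87,-11.314) -> (10.406,-14.849) [heading=315, draw]
FD 18: (10.406,-14.849) -> (23.134,-27.577) [heading=315, draw]
LT 45: heading 315 -> 0
LT 180: heading 0 -> 180
LT 135: heading 180 -> 315
FD 13: (23.134,-27.577) -> (32.326,-36.77) [heading=315, draw]
LT 35: heading 315 -> 350
Final: pos=(32.326,-36.77), heading=350, 7 segment(s) drawn

Start position: (0, 0)
Final position: (32.326, -36.77)
Distance = 48.959; >= 1e-6 -> NOT closed

Answer: no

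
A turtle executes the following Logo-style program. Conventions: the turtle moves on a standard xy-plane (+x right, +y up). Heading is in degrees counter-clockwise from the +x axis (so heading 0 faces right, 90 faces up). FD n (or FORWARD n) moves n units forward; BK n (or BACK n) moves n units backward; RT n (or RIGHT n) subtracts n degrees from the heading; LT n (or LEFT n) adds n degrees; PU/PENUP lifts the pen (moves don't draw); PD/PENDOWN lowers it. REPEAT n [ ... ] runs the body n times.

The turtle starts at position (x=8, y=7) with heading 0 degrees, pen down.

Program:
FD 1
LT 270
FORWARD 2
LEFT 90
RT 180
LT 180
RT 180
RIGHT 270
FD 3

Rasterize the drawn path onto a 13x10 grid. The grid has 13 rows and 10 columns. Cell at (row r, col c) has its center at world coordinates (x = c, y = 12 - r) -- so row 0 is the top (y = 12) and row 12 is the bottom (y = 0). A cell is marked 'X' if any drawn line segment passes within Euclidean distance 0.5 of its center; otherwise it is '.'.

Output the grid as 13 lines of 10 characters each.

Segment 0: (8,7) -> (9,7)
Segment 1: (9,7) -> (9,5)
Segment 2: (9,5) -> (9,2)

Answer: ..........
..........
..........
..........
..........
........XX
.........X
.........X
.........X
.........X
.........X
..........
..........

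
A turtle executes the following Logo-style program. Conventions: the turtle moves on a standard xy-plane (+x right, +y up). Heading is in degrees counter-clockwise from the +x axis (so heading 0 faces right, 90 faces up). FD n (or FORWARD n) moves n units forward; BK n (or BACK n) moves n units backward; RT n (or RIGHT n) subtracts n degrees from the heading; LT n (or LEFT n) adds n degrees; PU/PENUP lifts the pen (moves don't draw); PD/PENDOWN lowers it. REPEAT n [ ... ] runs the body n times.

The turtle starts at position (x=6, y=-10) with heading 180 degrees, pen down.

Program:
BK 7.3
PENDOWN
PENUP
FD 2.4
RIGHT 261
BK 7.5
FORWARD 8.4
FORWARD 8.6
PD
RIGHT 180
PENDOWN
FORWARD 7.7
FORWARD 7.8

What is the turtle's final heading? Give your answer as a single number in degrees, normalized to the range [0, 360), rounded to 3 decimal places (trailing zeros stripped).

Answer: 99

Derivation:
Executing turtle program step by step:
Start: pos=(6,-10), heading=180, pen down
BK 7.3: (6,-10) -> (13.3,-10) [heading=180, draw]
PD: pen down
PU: pen up
FD 2.4: (13.3,-10) -> (10.9,-10) [heading=180, move]
RT 261: heading 180 -> 279
BK 7.5: (10.9,-10) -> (9.727,-2.592) [heading=279, move]
FD 8.4: (9.727,-2.592) -> (11.041,-10.889) [heading=279, move]
FD 8.6: (11.041,-10.889) -> (12.386,-19.383) [heading=279, move]
PD: pen down
RT 180: heading 279 -> 99
PD: pen down
FD 7.7: (12.386,-19.383) -> (11.182,-11.778) [heading=99, draw]
FD 7.8: (11.182,-11.778) -> (9.961,-4.074) [heading=99, draw]
Final: pos=(9.961,-4.074), heading=99, 3 segment(s) drawn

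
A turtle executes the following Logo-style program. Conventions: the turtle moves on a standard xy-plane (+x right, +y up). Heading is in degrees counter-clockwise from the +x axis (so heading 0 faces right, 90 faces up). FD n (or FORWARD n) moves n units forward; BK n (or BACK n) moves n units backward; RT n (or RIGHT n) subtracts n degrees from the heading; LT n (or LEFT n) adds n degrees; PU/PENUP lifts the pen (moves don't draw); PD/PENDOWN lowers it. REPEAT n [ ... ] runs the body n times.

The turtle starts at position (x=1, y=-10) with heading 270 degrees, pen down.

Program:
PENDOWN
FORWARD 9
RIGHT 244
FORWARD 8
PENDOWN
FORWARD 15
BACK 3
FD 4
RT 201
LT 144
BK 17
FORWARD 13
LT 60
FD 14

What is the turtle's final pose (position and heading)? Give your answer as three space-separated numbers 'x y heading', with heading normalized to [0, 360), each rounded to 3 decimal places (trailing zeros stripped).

Answer: 31.387 0.368 29

Derivation:
Executing turtle program step by step:
Start: pos=(1,-10), heading=270, pen down
PD: pen down
FD 9: (1,-10) -> (1,-19) [heading=270, draw]
RT 244: heading 270 -> 26
FD 8: (1,-19) -> (8.19,-15.493) [heading=26, draw]
PD: pen down
FD 15: (8.19,-15.493) -> (21.672,-8.917) [heading=26, draw]
BK 3: (21.672,-8.917) -> (18.976,-10.233) [heading=26, draw]
FD 4: (18.976,-10.233) -> (22.571,-8.479) [heading=26, draw]
RT 201: heading 26 -> 185
LT 144: heading 185 -> 329
BK 17: (22.571,-8.479) -> (7.999,0.277) [heading=329, draw]
FD 13: (7.999,0.277) -> (19.142,-6.419) [heading=329, draw]
LT 60: heading 329 -> 29
FD 14: (19.142,-6.419) -> (31.387,0.368) [heading=29, draw]
Final: pos=(31.387,0.368), heading=29, 8 segment(s) drawn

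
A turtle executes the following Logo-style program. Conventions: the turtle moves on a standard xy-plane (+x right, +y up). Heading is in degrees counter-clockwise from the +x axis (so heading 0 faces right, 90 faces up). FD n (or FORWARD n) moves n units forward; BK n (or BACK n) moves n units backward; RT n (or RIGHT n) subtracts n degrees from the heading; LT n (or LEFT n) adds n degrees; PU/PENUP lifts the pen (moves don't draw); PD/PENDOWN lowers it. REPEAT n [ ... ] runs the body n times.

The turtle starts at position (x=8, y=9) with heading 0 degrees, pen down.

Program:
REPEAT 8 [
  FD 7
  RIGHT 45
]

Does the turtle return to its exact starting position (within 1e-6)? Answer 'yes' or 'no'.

Executing turtle program step by step:
Start: pos=(8,9), heading=0, pen down
REPEAT 8 [
  -- iteration 1/8 --
  FD 7: (8,9) -> (15,9) [heading=0, draw]
  RT 45: heading 0 -> 315
  -- iteration 2/8 --
  FD 7: (15,9) -> (19.95,4.05) [heading=315, draw]
  RT 45: heading 315 -> 270
  -- iteration 3/8 --
  FD 7: (19.95,4.05) -> (19.95,-2.95) [heading=270, draw]
  RT 45: heading 270 -> 225
  -- iteration 4/8 --
  FD 7: (19.95,-2.95) -> (15,-7.899) [heading=225, draw]
  RT 45: heading 225 -> 180
  -- iteration 5/8 --
  FD 7: (15,-7.899) -> (8,-7.899) [heading=180, draw]
  RT 45: heading 180 -> 135
  -- iteration 6/8 --
  FD 7: (8,-7.899) -> (3.05,-2.95) [heading=135, draw]
  RT 45: heading 135 -> 90
  -- iteration 7/8 --
  FD 7: (3.05,-2.95) -> (3.05,4.05) [heading=90, draw]
  RT 45: heading 90 -> 45
  -- iteration 8/8 --
  FD 7: (3.05,4.05) -> (8,9) [heading=45, draw]
  RT 45: heading 45 -> 0
]
Final: pos=(8,9), heading=0, 8 segment(s) drawn

Start position: (8, 9)
Final position: (8, 9)
Distance = 0; < 1e-6 -> CLOSED

Answer: yes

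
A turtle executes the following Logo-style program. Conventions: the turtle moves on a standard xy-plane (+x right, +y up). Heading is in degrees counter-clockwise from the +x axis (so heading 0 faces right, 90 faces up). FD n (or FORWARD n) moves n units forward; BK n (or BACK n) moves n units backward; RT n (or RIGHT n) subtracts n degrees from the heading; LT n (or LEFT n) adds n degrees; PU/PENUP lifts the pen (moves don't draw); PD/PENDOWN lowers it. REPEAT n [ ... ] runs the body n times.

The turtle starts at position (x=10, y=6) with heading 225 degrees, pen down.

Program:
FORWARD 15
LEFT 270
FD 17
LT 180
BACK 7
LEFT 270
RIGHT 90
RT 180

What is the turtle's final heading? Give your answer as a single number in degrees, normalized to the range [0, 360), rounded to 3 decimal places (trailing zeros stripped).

Executing turtle program step by step:
Start: pos=(10,6), heading=225, pen down
FD 15: (10,6) -> (-0.607,-4.607) [heading=225, draw]
LT 270: heading 225 -> 135
FD 17: (-0.607,-4.607) -> (-12.627,7.414) [heading=135, draw]
LT 180: heading 135 -> 315
BK 7: (-12.627,7.414) -> (-17.577,12.364) [heading=315, draw]
LT 270: heading 315 -> 225
RT 90: heading 225 -> 135
RT 180: heading 135 -> 315
Final: pos=(-17.577,12.364), heading=315, 3 segment(s) drawn

Answer: 315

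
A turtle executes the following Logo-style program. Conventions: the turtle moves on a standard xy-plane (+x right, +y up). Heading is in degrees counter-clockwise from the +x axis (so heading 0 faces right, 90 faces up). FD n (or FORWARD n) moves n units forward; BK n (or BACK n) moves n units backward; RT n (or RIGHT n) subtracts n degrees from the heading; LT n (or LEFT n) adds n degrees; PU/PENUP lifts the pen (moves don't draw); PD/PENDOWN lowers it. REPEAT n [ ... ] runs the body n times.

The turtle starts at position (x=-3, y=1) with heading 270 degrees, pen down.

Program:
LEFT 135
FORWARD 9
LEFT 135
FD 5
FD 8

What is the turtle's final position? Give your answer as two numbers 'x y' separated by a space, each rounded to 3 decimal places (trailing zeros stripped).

Executing turtle program step by step:
Start: pos=(-3,1), heading=270, pen down
LT 135: heading 270 -> 45
FD 9: (-3,1) -> (3.364,7.364) [heading=45, draw]
LT 135: heading 45 -> 180
FD 5: (3.364,7.364) -> (-1.636,7.364) [heading=180, draw]
FD 8: (-1.636,7.364) -> (-9.636,7.364) [heading=180, draw]
Final: pos=(-9.636,7.364), heading=180, 3 segment(s) drawn

Answer: -9.636 7.364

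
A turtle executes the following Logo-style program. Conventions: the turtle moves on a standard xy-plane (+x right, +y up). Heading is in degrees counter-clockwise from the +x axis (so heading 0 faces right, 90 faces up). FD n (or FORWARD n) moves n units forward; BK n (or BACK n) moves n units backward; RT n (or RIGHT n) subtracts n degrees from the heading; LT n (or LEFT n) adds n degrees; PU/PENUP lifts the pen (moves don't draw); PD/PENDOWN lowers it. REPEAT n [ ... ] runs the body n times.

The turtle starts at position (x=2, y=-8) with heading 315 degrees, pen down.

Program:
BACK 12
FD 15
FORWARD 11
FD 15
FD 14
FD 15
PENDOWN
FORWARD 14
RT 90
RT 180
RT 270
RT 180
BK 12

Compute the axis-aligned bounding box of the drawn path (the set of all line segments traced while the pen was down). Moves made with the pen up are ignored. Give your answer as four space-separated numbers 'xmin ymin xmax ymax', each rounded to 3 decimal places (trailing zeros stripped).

Answer: -6.485 -58.912 52.912 0.485

Derivation:
Executing turtle program step by step:
Start: pos=(2,-8), heading=315, pen down
BK 12: (2,-8) -> (-6.485,0.485) [heading=315, draw]
FD 15: (-6.485,0.485) -> (4.121,-10.121) [heading=315, draw]
FD 11: (4.121,-10.121) -> (11.899,-17.899) [heading=315, draw]
FD 15: (11.899,-17.899) -> (22.506,-28.506) [heading=315, draw]
FD 14: (22.506,-28.506) -> (32.406,-38.406) [heading=315, draw]
FD 15: (32.406,-38.406) -> (43.012,-49.012) [heading=315, draw]
PD: pen down
FD 14: (43.012,-49.012) -> (52.912,-58.912) [heading=315, draw]
RT 90: heading 315 -> 225
RT 180: heading 225 -> 45
RT 270: heading 45 -> 135
RT 180: heading 135 -> 315
BK 12: (52.912,-58.912) -> (44.426,-50.426) [heading=315, draw]
Final: pos=(44.426,-50.426), heading=315, 8 segment(s) drawn

Segment endpoints: x in {-6.485, 2, 4.121, 11.899, 22.506, 32.406, 43.012, 44.426, 52.912}, y in {-58.912, -50.426, -49.012, -38.406, -28.506, -17.899, -10.121, -8, 0.485}
xmin=-6.485, ymin=-58.912, xmax=52.912, ymax=0.485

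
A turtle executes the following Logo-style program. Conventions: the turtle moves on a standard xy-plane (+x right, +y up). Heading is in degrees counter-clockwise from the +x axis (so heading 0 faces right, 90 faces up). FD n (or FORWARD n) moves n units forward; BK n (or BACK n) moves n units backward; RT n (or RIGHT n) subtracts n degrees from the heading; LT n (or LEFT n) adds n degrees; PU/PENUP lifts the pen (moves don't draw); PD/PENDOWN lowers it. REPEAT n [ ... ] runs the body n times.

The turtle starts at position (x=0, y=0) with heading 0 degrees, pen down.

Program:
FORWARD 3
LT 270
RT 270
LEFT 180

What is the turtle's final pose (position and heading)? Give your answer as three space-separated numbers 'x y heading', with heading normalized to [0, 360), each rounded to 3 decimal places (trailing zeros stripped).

Executing turtle program step by step:
Start: pos=(0,0), heading=0, pen down
FD 3: (0,0) -> (3,0) [heading=0, draw]
LT 270: heading 0 -> 270
RT 270: heading 270 -> 0
LT 180: heading 0 -> 180
Final: pos=(3,0), heading=180, 1 segment(s) drawn

Answer: 3 0 180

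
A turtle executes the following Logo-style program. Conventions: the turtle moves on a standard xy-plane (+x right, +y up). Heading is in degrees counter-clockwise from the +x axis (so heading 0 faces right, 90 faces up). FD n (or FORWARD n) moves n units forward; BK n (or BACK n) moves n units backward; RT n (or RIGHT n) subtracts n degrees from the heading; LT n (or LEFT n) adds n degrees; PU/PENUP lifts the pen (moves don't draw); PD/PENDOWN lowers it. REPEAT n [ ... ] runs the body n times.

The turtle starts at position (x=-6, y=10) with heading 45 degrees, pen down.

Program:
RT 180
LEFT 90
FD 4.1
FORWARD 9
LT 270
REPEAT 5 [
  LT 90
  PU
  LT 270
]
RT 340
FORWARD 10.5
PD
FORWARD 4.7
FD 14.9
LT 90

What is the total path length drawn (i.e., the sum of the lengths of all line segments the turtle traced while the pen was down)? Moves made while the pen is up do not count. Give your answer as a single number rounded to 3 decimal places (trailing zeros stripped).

Answer: 32.7

Derivation:
Executing turtle program step by step:
Start: pos=(-6,10), heading=45, pen down
RT 180: heading 45 -> 225
LT 90: heading 225 -> 315
FD 4.1: (-6,10) -> (-3.101,7.101) [heading=315, draw]
FD 9: (-3.101,7.101) -> (3.263,0.737) [heading=315, draw]
LT 270: heading 315 -> 225
REPEAT 5 [
  -- iteration 1/5 --
  LT 90: heading 225 -> 315
  PU: pen up
  LT 270: heading 315 -> 225
  -- iteration 2/5 --
  LT 90: heading 225 -> 315
  PU: pen up
  LT 270: heading 315 -> 225
  -- iteration 3/5 --
  LT 90: heading 225 -> 315
  PU: pen up
  LT 270: heading 315 -> 225
  -- iteration 4/5 --
  LT 90: heading 225 -> 315
  PU: pen up
  LT 270: heading 315 -> 225
  -- iteration 5/5 --
  LT 90: heading 225 -> 315
  PU: pen up
  LT 270: heading 315 -> 225
]
RT 340: heading 225 -> 245
FD 10.5: (3.263,0.737) -> (-1.174,-8.779) [heading=245, move]
PD: pen down
FD 4.7: (-1.174,-8.779) -> (-3.161,-13.039) [heading=245, draw]
FD 14.9: (-3.161,-13.039) -> (-9.458,-26.543) [heading=245, draw]
LT 90: heading 245 -> 335
Final: pos=(-9.458,-26.543), heading=335, 4 segment(s) drawn

Segment lengths:
  seg 1: (-6,10) -> (-3.101,7.101), length = 4.1
  seg 2: (-3.101,7.101) -> (3.263,0.737), length = 9
  seg 3: (-1.174,-8.779) -> (-3.161,-13.039), length = 4.7
  seg 4: (-3.161,-13.039) -> (-9.458,-26.543), length = 14.9
Total = 32.7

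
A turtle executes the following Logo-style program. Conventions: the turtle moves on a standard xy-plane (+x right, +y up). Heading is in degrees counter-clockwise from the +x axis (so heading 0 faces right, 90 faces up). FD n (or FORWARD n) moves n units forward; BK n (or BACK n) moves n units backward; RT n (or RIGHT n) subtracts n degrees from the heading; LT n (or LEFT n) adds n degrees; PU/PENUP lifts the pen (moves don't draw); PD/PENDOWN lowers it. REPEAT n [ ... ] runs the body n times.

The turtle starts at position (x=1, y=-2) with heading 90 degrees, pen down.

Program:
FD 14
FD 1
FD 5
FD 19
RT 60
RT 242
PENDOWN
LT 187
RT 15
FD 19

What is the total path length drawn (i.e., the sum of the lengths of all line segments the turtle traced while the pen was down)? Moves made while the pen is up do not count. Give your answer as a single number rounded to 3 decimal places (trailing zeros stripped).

Executing turtle program step by step:
Start: pos=(1,-2), heading=90, pen down
FD 14: (1,-2) -> (1,12) [heading=90, draw]
FD 1: (1,12) -> (1,13) [heading=90, draw]
FD 5: (1,13) -> (1,18) [heading=90, draw]
FD 19: (1,18) -> (1,37) [heading=90, draw]
RT 60: heading 90 -> 30
RT 242: heading 30 -> 148
PD: pen down
LT 187: heading 148 -> 335
RT 15: heading 335 -> 320
FD 19: (1,37) -> (15.555,24.787) [heading=320, draw]
Final: pos=(15.555,24.787), heading=320, 5 segment(s) drawn

Segment lengths:
  seg 1: (1,-2) -> (1,12), length = 14
  seg 2: (1,12) -> (1,13), length = 1
  seg 3: (1,13) -> (1,18), length = 5
  seg 4: (1,18) -> (1,37), length = 19
  seg 5: (1,37) -> (15.555,24.787), length = 19
Total = 58

Answer: 58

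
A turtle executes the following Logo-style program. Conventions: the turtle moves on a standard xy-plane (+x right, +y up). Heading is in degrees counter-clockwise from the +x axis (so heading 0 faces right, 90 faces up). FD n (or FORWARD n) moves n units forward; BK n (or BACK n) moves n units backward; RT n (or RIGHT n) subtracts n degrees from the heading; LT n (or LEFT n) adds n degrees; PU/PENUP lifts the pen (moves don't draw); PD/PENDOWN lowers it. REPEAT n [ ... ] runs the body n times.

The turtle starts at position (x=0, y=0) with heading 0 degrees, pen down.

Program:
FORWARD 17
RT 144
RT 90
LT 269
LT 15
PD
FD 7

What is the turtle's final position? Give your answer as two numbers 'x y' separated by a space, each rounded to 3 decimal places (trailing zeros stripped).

Answer: 21.5 5.362

Derivation:
Executing turtle program step by step:
Start: pos=(0,0), heading=0, pen down
FD 17: (0,0) -> (17,0) [heading=0, draw]
RT 144: heading 0 -> 216
RT 90: heading 216 -> 126
LT 269: heading 126 -> 35
LT 15: heading 35 -> 50
PD: pen down
FD 7: (17,0) -> (21.5,5.362) [heading=50, draw]
Final: pos=(21.5,5.362), heading=50, 2 segment(s) drawn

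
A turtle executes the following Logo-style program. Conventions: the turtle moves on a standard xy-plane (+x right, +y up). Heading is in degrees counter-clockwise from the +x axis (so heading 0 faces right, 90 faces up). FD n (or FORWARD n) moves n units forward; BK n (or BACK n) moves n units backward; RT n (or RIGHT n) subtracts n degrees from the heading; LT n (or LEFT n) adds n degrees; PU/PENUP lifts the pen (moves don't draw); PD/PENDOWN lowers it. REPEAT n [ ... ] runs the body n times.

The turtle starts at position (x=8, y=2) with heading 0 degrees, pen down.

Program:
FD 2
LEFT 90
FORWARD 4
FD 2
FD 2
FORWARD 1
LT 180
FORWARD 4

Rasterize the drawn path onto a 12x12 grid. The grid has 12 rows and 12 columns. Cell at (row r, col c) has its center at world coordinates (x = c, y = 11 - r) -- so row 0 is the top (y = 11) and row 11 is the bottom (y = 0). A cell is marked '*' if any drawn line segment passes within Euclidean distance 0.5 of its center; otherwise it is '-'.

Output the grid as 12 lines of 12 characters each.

Segment 0: (8,2) -> (10,2)
Segment 1: (10,2) -> (10,6)
Segment 2: (10,6) -> (10,8)
Segment 3: (10,8) -> (10,10)
Segment 4: (10,10) -> (10,11)
Segment 5: (10,11) -> (10,7)

Answer: ----------*-
----------*-
----------*-
----------*-
----------*-
----------*-
----------*-
----------*-
----------*-
--------***-
------------
------------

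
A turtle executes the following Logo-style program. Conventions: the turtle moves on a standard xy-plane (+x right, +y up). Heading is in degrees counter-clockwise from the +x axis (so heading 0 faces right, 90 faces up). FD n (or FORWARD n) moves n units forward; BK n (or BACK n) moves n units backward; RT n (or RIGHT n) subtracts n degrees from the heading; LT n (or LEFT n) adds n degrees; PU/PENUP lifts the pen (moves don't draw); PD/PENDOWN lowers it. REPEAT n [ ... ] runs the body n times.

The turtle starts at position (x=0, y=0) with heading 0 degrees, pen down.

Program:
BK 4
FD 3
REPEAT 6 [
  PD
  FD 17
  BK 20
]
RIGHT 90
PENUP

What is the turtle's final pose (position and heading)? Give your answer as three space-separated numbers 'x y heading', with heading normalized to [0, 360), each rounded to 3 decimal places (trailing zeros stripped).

Answer: -19 0 270

Derivation:
Executing turtle program step by step:
Start: pos=(0,0), heading=0, pen down
BK 4: (0,0) -> (-4,0) [heading=0, draw]
FD 3: (-4,0) -> (-1,0) [heading=0, draw]
REPEAT 6 [
  -- iteration 1/6 --
  PD: pen down
  FD 17: (-1,0) -> (16,0) [heading=0, draw]
  BK 20: (16,0) -> (-4,0) [heading=0, draw]
  -- iteration 2/6 --
  PD: pen down
  FD 17: (-4,0) -> (13,0) [heading=0, draw]
  BK 20: (13,0) -> (-7,0) [heading=0, draw]
  -- iteration 3/6 --
  PD: pen down
  FD 17: (-7,0) -> (10,0) [heading=0, draw]
  BK 20: (10,0) -> (-10,0) [heading=0, draw]
  -- iteration 4/6 --
  PD: pen down
  FD 17: (-10,0) -> (7,0) [heading=0, draw]
  BK 20: (7,0) -> (-13,0) [heading=0, draw]
  -- iteration 5/6 --
  PD: pen down
  FD 17: (-13,0) -> (4,0) [heading=0, draw]
  BK 20: (4,0) -> (-16,0) [heading=0, draw]
  -- iteration 6/6 --
  PD: pen down
  FD 17: (-16,0) -> (1,0) [heading=0, draw]
  BK 20: (1,0) -> (-19,0) [heading=0, draw]
]
RT 90: heading 0 -> 270
PU: pen up
Final: pos=(-19,0), heading=270, 14 segment(s) drawn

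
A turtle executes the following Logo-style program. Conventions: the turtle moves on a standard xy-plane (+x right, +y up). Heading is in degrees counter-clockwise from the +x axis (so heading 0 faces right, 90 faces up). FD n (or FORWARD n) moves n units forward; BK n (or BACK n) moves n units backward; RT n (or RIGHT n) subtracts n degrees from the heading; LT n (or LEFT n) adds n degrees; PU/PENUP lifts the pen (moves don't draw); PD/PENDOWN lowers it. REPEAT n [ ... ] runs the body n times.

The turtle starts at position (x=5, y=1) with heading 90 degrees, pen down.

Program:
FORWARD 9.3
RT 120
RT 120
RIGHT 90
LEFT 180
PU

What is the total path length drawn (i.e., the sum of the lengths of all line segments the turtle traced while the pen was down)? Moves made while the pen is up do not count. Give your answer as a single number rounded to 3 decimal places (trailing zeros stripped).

Answer: 9.3

Derivation:
Executing turtle program step by step:
Start: pos=(5,1), heading=90, pen down
FD 9.3: (5,1) -> (5,10.3) [heading=90, draw]
RT 120: heading 90 -> 330
RT 120: heading 330 -> 210
RT 90: heading 210 -> 120
LT 180: heading 120 -> 300
PU: pen up
Final: pos=(5,10.3), heading=300, 1 segment(s) drawn

Segment lengths:
  seg 1: (5,1) -> (5,10.3), length = 9.3
Total = 9.3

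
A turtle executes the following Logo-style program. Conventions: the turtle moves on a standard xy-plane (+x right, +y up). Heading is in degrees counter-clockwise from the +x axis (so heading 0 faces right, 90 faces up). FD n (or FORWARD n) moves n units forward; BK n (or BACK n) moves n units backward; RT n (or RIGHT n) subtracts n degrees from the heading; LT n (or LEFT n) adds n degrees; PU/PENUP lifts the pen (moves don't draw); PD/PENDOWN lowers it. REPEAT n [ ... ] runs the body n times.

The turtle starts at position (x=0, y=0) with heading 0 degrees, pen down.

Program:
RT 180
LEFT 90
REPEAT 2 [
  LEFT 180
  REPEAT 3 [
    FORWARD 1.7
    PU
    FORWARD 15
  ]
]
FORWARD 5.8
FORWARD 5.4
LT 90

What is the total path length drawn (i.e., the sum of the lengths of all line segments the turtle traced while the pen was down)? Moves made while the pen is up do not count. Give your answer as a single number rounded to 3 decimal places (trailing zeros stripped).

Answer: 1.7

Derivation:
Executing turtle program step by step:
Start: pos=(0,0), heading=0, pen down
RT 180: heading 0 -> 180
LT 90: heading 180 -> 270
REPEAT 2 [
  -- iteration 1/2 --
  LT 180: heading 270 -> 90
  REPEAT 3 [
    -- iteration 1/3 --
    FD 1.7: (0,0) -> (0,1.7) [heading=90, draw]
    PU: pen up
    FD 15: (0,1.7) -> (0,16.7) [heading=90, move]
    -- iteration 2/3 --
    FD 1.7: (0,16.7) -> (0,18.4) [heading=90, move]
    PU: pen up
    FD 15: (0,18.4) -> (0,33.4) [heading=90, move]
    -- iteration 3/3 --
    FD 1.7: (0,33.4) -> (0,35.1) [heading=90, move]
    PU: pen up
    FD 15: (0,35.1) -> (0,50.1) [heading=90, move]
  ]
  -- iteration 2/2 --
  LT 180: heading 90 -> 270
  REPEAT 3 [
    -- iteration 1/3 --
    FD 1.7: (0,50.1) -> (0,48.4) [heading=270, move]
    PU: pen up
    FD 15: (0,48.4) -> (0,33.4) [heading=270, move]
    -- iteration 2/3 --
    FD 1.7: (0,33.4) -> (0,31.7) [heading=270, move]
    PU: pen up
    FD 15: (0,31.7) -> (0,16.7) [heading=270, move]
    -- iteration 3/3 --
    FD 1.7: (0,16.7) -> (0,15) [heading=270, move]
    PU: pen up
    FD 15: (0,15) -> (0,0) [heading=270, move]
  ]
]
FD 5.8: (0,0) -> (0,-5.8) [heading=270, move]
FD 5.4: (0,-5.8) -> (0,-11.2) [heading=270, move]
LT 90: heading 270 -> 0
Final: pos=(0,-11.2), heading=0, 1 segment(s) drawn

Segment lengths:
  seg 1: (0,0) -> (0,1.7), length = 1.7
Total = 1.7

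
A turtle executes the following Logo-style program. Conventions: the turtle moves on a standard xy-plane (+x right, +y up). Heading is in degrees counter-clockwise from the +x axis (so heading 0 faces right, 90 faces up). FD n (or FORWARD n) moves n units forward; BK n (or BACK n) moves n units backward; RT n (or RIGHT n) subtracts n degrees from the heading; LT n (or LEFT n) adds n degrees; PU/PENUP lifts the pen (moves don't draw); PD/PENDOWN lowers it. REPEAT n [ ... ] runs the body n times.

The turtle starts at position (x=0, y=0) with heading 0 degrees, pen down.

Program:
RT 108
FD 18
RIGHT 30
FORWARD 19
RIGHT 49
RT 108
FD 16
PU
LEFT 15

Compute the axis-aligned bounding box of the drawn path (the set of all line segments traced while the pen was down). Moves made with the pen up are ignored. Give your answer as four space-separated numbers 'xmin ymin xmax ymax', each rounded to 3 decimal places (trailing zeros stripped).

Answer: -19.682 -29.832 0 0

Derivation:
Executing turtle program step by step:
Start: pos=(0,0), heading=0, pen down
RT 108: heading 0 -> 252
FD 18: (0,0) -> (-5.562,-17.119) [heading=252, draw]
RT 30: heading 252 -> 222
FD 19: (-5.562,-17.119) -> (-19.682,-29.832) [heading=222, draw]
RT 49: heading 222 -> 173
RT 108: heading 173 -> 65
FD 16: (-19.682,-29.832) -> (-12.92,-15.332) [heading=65, draw]
PU: pen up
LT 15: heading 65 -> 80
Final: pos=(-12.92,-15.332), heading=80, 3 segment(s) drawn

Segment endpoints: x in {-19.682, -12.92, -5.562, 0}, y in {-29.832, -17.119, -15.332, 0}
xmin=-19.682, ymin=-29.832, xmax=0, ymax=0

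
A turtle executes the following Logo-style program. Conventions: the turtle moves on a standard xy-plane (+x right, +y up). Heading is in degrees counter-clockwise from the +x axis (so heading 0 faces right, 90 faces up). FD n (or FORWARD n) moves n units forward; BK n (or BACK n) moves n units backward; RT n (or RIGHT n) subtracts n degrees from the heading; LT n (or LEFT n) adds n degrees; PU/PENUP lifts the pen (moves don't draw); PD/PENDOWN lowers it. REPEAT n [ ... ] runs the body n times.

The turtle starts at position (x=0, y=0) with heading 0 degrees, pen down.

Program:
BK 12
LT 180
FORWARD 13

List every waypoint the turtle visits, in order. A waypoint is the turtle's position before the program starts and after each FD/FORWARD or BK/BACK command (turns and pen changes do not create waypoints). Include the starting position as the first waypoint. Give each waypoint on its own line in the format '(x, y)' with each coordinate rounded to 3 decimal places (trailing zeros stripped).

Answer: (0, 0)
(-12, 0)
(-25, 0)

Derivation:
Executing turtle program step by step:
Start: pos=(0,0), heading=0, pen down
BK 12: (0,0) -> (-12,0) [heading=0, draw]
LT 180: heading 0 -> 180
FD 13: (-12,0) -> (-25,0) [heading=180, draw]
Final: pos=(-25,0), heading=180, 2 segment(s) drawn
Waypoints (3 total):
(0, 0)
(-12, 0)
(-25, 0)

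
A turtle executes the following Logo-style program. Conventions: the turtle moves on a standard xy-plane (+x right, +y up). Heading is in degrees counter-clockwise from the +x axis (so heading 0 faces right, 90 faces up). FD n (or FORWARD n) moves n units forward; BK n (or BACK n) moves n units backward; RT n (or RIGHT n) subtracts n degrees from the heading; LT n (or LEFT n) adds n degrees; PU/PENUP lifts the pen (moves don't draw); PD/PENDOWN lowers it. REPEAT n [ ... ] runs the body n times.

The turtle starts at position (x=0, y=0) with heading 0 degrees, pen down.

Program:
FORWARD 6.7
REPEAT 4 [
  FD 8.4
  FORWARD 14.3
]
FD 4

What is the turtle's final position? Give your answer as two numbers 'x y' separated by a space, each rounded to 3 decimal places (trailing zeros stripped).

Answer: 101.5 0

Derivation:
Executing turtle program step by step:
Start: pos=(0,0), heading=0, pen down
FD 6.7: (0,0) -> (6.7,0) [heading=0, draw]
REPEAT 4 [
  -- iteration 1/4 --
  FD 8.4: (6.7,0) -> (15.1,0) [heading=0, draw]
  FD 14.3: (15.1,0) -> (29.4,0) [heading=0, draw]
  -- iteration 2/4 --
  FD 8.4: (29.4,0) -> (37.8,0) [heading=0, draw]
  FD 14.3: (37.8,0) -> (52.1,0) [heading=0, draw]
  -- iteration 3/4 --
  FD 8.4: (52.1,0) -> (60.5,0) [heading=0, draw]
  FD 14.3: (60.5,0) -> (74.8,0) [heading=0, draw]
  -- iteration 4/4 --
  FD 8.4: (74.8,0) -> (83.2,0) [heading=0, draw]
  FD 14.3: (83.2,0) -> (97.5,0) [heading=0, draw]
]
FD 4: (97.5,0) -> (101.5,0) [heading=0, draw]
Final: pos=(101.5,0), heading=0, 10 segment(s) drawn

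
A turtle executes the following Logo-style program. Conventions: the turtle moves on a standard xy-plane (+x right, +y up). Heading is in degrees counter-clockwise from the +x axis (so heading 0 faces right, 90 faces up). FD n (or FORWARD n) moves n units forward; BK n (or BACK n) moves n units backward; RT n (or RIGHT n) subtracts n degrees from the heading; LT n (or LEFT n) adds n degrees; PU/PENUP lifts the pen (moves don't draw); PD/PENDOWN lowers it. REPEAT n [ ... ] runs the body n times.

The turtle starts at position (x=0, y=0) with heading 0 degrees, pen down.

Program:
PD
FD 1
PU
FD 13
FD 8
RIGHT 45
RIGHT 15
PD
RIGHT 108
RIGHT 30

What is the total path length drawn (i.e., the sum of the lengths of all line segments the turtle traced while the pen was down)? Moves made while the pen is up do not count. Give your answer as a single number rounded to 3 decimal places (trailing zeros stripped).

Executing turtle program step by step:
Start: pos=(0,0), heading=0, pen down
PD: pen down
FD 1: (0,0) -> (1,0) [heading=0, draw]
PU: pen up
FD 13: (1,0) -> (14,0) [heading=0, move]
FD 8: (14,0) -> (22,0) [heading=0, move]
RT 45: heading 0 -> 315
RT 15: heading 315 -> 300
PD: pen down
RT 108: heading 300 -> 192
RT 30: heading 192 -> 162
Final: pos=(22,0), heading=162, 1 segment(s) drawn

Segment lengths:
  seg 1: (0,0) -> (1,0), length = 1
Total = 1

Answer: 1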